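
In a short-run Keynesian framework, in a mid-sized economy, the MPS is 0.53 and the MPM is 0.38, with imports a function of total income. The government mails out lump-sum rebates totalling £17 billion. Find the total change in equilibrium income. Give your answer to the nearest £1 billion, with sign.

MPC = 1 − MPS = 1 − 0.53 = 0.47.
A lump-sum tax change of −£17 billion shifts disposable income by +£17 billion; first-round consumption changes by −c × ΔT = −0.47 × (−£17 billion) = +£7.99 billion.
Expenditure multiplier = 1/(1 − c + m) = 1/(1 − 0.47 + 0.38) = 1/0.91 ≈ 1.099.
The tax multiplier is −c × k ≈ −0.516, so ΔY = k × (−c·ΔT) = (+£7.99 billion) / 0.91 ≈ +£9 billion.

+£9 billion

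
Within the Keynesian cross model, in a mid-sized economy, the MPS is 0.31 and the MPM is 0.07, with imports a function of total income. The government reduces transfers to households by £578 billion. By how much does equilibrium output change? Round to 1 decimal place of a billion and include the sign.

MPC = 1 − MPS = 1 − 0.31 = 0.69.
The transfer change shifts disposable income by −£578 billion, so first-round consumption changes by c·ΔTR = 0.69 × (−£578 billion) = −£398.82 billion.
Expenditure multiplier = 1/(1 − c + m) = 1/(1 − 0.69 + 0.07) = 1/0.38 ≈ 2.632.
The transfer multiplier is c × k ≈ 1.816, so ΔY = k × (c·ΔTR) = (−£398.82 billion) / 0.38 ≈ −£1,049.5 billion.

−£1,049.5 billion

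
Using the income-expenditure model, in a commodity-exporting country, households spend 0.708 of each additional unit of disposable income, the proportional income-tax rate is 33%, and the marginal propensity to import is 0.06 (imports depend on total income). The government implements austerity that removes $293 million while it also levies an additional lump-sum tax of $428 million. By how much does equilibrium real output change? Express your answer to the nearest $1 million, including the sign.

−$1,018 million

Expenditure multiplier = 1/(1 − c(1−t) + m) = 1/(1 − 0.708×0.67 + 0.06) = 1/0.58564 ≈ 1.708.
ΔG contributes k·ΔG = (−$293 million) / 0.58564 ≈ −$500.3 million.
ΔT of +$428 million changes first-round spending by −c·ΔT = −$303.024 million, contributing k·(−c·ΔT) = (−$303.024 million) / 0.58564 ≈ −$517.4 million.
Net ΔY = k(ΔG − c·ΔT) = (−$596.024 million) / 0.58564 ≈ −$1,018 million.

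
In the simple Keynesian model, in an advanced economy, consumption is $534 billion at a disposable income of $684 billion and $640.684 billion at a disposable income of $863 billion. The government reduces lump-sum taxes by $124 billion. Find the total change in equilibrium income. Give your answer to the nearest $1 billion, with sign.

+$183 billion

MPC = ΔC/ΔYd = (640.684 − 534)/(863 − 684) = 106.684/179 = 0.596.
A lump-sum tax change of −$124 billion shifts disposable income by +$124 billion; first-round consumption changes by −c × ΔT = −0.596 × (−$124 billion) = +$73.904 billion.
Expenditure multiplier = 1/(1 − MPC) = 1/(1 − 0.596) = 1/0.404 ≈ 2.475.
The tax multiplier is −c × k ≈ −1.475, so ΔY = k × (−c·ΔT) = (+$73.904 billion) / 0.404 ≈ +$183 billion.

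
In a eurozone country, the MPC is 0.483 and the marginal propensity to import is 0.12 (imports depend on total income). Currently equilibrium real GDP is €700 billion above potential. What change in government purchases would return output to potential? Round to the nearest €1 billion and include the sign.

Spending multiplier = 1/(1 − c + m) = 1/(1 − 0.483 + 0.12) = 1/0.637 ≈ 1.57.
Need ΔY = −€700 billion, so ΔG = ΔY/k = (−€700 billion) × 0.637 ≈ −€446 billion.
The government should cut government purchases by €446 billion.

−€446 billion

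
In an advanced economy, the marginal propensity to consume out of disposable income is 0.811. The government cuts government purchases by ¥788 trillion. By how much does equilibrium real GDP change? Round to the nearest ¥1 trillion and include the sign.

−¥4,169 trillion

Government-spending multiplier = 1/(1 − MPC) = 1/(1 − 0.811) = 1/0.189 ≈ 5.291.
ΔY = k × ΔG = (−¥788 trillion) / 0.189 ≈ −¥4,169 trillion.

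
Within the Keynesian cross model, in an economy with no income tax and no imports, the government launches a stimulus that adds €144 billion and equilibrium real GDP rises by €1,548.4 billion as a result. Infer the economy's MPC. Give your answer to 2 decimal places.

0.91

Implied spending multiplier k = ΔY/ΔG = 1,548.4/144 ≈ 10.7528.
Since k = 1/(1 − MPC), MPC = 1 − 1/k = 1 − ΔG/ΔY = 1 − 144/1,548.4 ≈ 0.91.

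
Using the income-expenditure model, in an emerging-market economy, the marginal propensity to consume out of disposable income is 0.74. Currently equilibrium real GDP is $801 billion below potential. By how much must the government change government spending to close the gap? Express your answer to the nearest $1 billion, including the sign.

+$208 billion

Spending multiplier = 1/(1 − MPC) = 1/(1 − 0.74) = 1/0.26 ≈ 3.846.
Need ΔY = +$801 billion, so ΔG = ΔY/k = (+$801 billion) × 0.26 ≈ +$208 billion.
The government should increase government spending by $208 billion.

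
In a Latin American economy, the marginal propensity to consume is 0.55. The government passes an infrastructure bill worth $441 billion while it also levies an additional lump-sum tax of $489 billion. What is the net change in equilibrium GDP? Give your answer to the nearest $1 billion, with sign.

Expenditure multiplier = 1/(1 − MPC) = 1/(1 − 0.55) = 1/0.45 ≈ 2.222.
ΔG contributes k·ΔG = (+$441 billion) / 0.45 = +$980 billion.
ΔT of +$489 billion changes first-round spending by −c·ΔT = −$268.95 billion, contributing k·(−c·ΔT) = (−$268.95 billion) / 0.45 ≈ −$597.7 billion.
Net ΔY = k(ΔG − c·ΔT) = (+$172.05 billion) / 0.45 ≈ +$382 billion.

+$382 billion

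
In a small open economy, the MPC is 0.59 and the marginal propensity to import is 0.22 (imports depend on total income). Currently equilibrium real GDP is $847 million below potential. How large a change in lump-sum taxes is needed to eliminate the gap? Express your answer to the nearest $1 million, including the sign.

−$904 million

Spending multiplier = 1/(1 − c + m) = 1/(1 − 0.59 + 0.22) = 1/0.63 ≈ 1.587.
Tax multiplier = −c·k = −0.59/0.63 ≈ −0.937. Need ΔY = +$847 million, so ΔT = ΔY/(−c·k) = −(+$847 million) × 0.63 / 0.59 ≈ −$904 million.
The government should cut lump-sum taxes by $904 million.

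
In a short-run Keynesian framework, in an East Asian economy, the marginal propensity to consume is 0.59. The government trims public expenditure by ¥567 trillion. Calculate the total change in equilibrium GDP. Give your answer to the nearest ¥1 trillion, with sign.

−¥1,383 trillion

Spending multiplier = 1/(1 − MPC) = 1/(1 − 0.59) = 1/0.41 ≈ 2.439.
ΔY = k × ΔG = (−¥567 trillion) / 0.41 ≈ −¥1,383 trillion.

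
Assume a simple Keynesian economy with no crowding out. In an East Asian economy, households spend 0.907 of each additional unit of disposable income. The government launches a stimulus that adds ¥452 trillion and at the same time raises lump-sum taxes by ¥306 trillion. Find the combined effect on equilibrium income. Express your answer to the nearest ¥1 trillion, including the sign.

Expenditure multiplier = 1/(1 − MPC) = 1/(1 − 0.907) = 1/0.093 ≈ 10.753.
ΔG contributes k·ΔG = (+¥452 trillion) / 0.093 ≈ +¥4,860.2 trillion.
ΔT of +¥306 trillion changes first-round spending by −c·ΔT = −¥277.542 trillion, contributing k·(−c·ΔT) = (−¥277.542 trillion) / 0.093 ≈ −¥2,984.3 trillion.
Net ΔY = k(ΔG − c·ΔT) = (+¥174.458 trillion) / 0.093 ≈ +¥1,876 trillion.

+¥1,876 trillion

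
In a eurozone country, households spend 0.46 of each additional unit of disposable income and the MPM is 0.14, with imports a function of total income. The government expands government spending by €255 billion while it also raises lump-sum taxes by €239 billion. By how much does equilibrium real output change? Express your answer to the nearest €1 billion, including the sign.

Expenditure multiplier = 1/(1 − c + m) = 1/(1 − 0.46 + 0.14) = 1/0.68 ≈ 1.471.
ΔG contributes k·ΔG = (+€255 billion) / 0.68 = +€375 billion.
ΔT of +€239 billion changes first-round spending by −c·ΔT = −€109.94 billion, contributing k·(−c·ΔT) = (−€109.94 billion) / 0.68 ≈ −€161.7 billion.
Net ΔY = k(ΔG − c·ΔT) = (+€145.06 billion) / 0.68 ≈ +€213 billion.

+€213 billion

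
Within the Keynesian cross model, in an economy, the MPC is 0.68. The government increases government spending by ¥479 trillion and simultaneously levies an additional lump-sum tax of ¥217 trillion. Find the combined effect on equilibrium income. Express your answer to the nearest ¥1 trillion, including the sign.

+¥1,036 trillion

Expenditure multiplier = 1/(1 − MPC) = 1/(1 − 0.68) = 1/0.32 = 3.125.
ΔG contributes k·ΔG = (+¥479 trillion) / 0.32 ≈ +¥1,496.9 trillion.
ΔT of +¥217 trillion changes first-round spending by −c·ΔT = −¥147.56 trillion, contributing k·(−c·ΔT) = (−¥147.56 trillion) / 0.32 ≈ −¥461.1 trillion.
Net ΔY = k(ΔG − c·ΔT) = (+¥331.44 trillion) / 0.32 ≈ +¥1,036 trillion.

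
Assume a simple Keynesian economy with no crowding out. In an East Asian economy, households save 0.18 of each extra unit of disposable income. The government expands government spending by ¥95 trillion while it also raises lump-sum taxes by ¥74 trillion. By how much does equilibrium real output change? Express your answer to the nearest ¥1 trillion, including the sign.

MPC = 1 − MPS = 1 − 0.18 = 0.82.
Expenditure multiplier = 1/(1 − MPC) = 1/(1 − 0.82) = 1/0.18 ≈ 5.556.
ΔG contributes k·ΔG = (+¥95 trillion) / 0.18 ≈ +¥527.8 trillion.
ΔT of +¥74 trillion changes first-round spending by −c·ΔT = −¥60.68 trillion, contributing k·(−c·ΔT) = (−¥60.68 trillion) / 0.18 ≈ −¥337.1 trillion.
Net ΔY = k(ΔG − c·ΔT) = (+¥34.32 trillion) / 0.18 ≈ +¥191 trillion.

+¥191 trillion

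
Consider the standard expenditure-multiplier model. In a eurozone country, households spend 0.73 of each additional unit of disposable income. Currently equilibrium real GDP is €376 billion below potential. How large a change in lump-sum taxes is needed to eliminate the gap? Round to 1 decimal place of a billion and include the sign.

Spending multiplier = 1/(1 − MPC) = 1/(1 − 0.73) = 1/0.27 ≈ 3.704.
Tax multiplier = −c·k = −0.73/0.27 ≈ −2.704. Need ΔY = +€376 billion, so ΔT = ΔY/(−c·k) = −(+€376 billion) × 0.27 / 0.73 ≈ −€139.1 billion.
The government should cut lump-sum taxes by €139.1 billion.

−€139.1 billion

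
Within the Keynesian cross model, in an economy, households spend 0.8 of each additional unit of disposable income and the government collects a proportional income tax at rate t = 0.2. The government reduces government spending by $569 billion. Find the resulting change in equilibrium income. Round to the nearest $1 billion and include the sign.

−$1,581 billion

Expenditure multiplier = 1/(1 − c(1−t)) = 1/(1 − 0.8×0.8) = 1/0.36 ≈ 2.778.
ΔY = k × ΔG = (−$569 billion) / 0.36 ≈ −$1,581 billion.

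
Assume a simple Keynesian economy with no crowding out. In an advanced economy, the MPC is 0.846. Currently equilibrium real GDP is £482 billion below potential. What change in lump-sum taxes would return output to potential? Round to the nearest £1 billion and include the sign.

−£88 billion

Spending multiplier = 1/(1 − MPC) = 1/(1 − 0.846) = 1/0.154 ≈ 6.494.
Tax multiplier = −c·k = −0.846/0.154 ≈ −5.494. Need ΔY = +£482 billion, so ΔT = ΔY/(−c·k) = −(+£482 billion) × 0.154 / 0.846 ≈ −£88 billion.
The government should cut lump-sum taxes by £88 billion.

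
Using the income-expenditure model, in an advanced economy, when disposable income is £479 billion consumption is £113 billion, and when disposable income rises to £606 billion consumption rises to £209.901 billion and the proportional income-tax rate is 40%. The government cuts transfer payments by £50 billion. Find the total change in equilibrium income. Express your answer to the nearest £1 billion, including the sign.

−£70 billion

MPC = ΔC/ΔYd = (209.901 − 113)/(606 − 479) = 96.901/127 = 0.763.
The transfer change shifts disposable income by −£50 billion, so first-round consumption changes by c·ΔTR = 0.763 × (−£50 billion) = −£38.15 billion.
Expenditure multiplier = 1/(1 − c(1−t)) = 1/(1 − 0.763×0.6) = 1/0.5422 ≈ 1.844.
The transfer multiplier is c × k ≈ 1.407, so ΔY = k × (c·ΔTR) = (−£38.15 billion) / 0.5422 ≈ −£70 billion.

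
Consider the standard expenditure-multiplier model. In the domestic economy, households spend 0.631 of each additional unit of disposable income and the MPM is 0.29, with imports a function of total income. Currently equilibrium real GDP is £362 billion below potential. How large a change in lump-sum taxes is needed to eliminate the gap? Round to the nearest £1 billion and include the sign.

Spending multiplier = 1/(1 − c + m) = 1/(1 − 0.631 + 0.29) = 1/0.659 ≈ 1.517.
Tax multiplier = −c·k = −0.631/0.659 ≈ −0.958. Need ΔY = +£362 billion, so ΔT = ΔY/(−c·k) = −(+£362 billion) × 0.659 / 0.631 ≈ −£378 billion.
The government should cut lump-sum taxes by £378 billion.

−£378 billion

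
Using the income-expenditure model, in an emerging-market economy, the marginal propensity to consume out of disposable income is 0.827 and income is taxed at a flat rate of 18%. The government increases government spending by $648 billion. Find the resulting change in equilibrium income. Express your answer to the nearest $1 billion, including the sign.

Expenditure multiplier = 1/(1 − c(1−t)) = 1/(1 − 0.827×0.82) = 1/0.32186 ≈ 3.107.
ΔY = k × ΔG = (+$648 billion) / 0.32186 ≈ +$2,013 billion.

+$2,013 billion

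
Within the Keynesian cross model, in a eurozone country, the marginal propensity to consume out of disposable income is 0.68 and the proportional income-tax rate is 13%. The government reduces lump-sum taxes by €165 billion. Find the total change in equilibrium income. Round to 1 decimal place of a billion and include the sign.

+€274.7 billion

A lump-sum tax change of −€165 billion shifts disposable income by +€165 billion; first-round consumption changes by −c × ΔT = −0.68 × (−€165 billion) = +€112.2 billion.
Expenditure multiplier = 1/(1 − c(1−t)) = 1/(1 − 0.68×0.87) = 1/0.4084 ≈ 2.449.
The tax multiplier is −c × k ≈ −1.665, so ΔY = k × (−c·ΔT) = (+€112.2 billion) / 0.4084 ≈ +€274.7 billion.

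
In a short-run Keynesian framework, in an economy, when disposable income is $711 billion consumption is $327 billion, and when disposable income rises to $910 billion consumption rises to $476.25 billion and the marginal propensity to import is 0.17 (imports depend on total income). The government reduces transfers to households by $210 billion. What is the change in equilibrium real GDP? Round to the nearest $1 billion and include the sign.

−$375 billion

MPC = ΔC/ΔYd = (476.25 − 327)/(910 − 711) = 149.25/199 = 0.75.
The transfer change shifts disposable income by −$210 billion, so first-round consumption changes by c·ΔTR = 0.75 × (−$210 billion) = −$157.5 billion.
Expenditure multiplier = 1/(1 − c + m) = 1/(1 − 0.75 + 0.17) = 1/0.42 ≈ 2.381.
The transfer multiplier is c × k ≈ 1.786, so ΔY = k × (c·ΔTR) = (−$157.5 billion) / 0.42 = −$375 billion.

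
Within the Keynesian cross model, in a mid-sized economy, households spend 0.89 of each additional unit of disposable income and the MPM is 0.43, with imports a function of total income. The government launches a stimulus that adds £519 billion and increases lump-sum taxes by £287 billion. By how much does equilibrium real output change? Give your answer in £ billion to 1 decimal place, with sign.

+£488.1 billion

Expenditure multiplier = 1/(1 − c + m) = 1/(1 − 0.89 + 0.43) = 1/0.54 ≈ 1.852.
ΔG contributes k·ΔG = (+£519 billion) / 0.54 ≈ +£961.1 billion.
ΔT of +£287 billion changes first-round spending by −c·ΔT = −£255.43 billion, contributing k·(−c·ΔT) = (−£255.43 billion) / 0.54 ≈ −£473 billion.
Net ΔY = k(ΔG − c·ΔT) = (+£263.57 billion) / 0.54 ≈ +£488.1 billion.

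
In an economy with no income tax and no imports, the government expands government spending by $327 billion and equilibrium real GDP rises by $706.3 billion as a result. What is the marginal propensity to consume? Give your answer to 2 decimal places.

Implied spending multiplier k = ΔY/ΔG = 706.3/327 ≈ 2.1599.
Since k = 1/(1 − MPC), MPC = 1 − 1/k = 1 − ΔG/ΔY = 1 − 327/706.3 ≈ 0.54.

0.54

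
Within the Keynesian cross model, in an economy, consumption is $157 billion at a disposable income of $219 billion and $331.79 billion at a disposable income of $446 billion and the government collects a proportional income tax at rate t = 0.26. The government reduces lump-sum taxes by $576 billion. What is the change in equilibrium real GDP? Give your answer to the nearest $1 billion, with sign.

+$1,031 billion

MPC = ΔC/ΔYd = (331.79 − 157)/(446 − 219) = 174.79/227 = 0.77.
A lump-sum tax change of −$576 billion shifts disposable income by +$576 billion; first-round consumption changes by −c × ΔT = −0.77 × (−$576 billion) = +$443.52 billion.
Expenditure multiplier = 1/(1 − c(1−t)) = 1/(1 − 0.77×0.74) = 1/0.4302 ≈ 2.325.
The tax multiplier is −c × k ≈ −1.79, so ΔY = k × (−c·ΔT) = (+$443.52 billion) / 0.4302 ≈ +$1,031 billion.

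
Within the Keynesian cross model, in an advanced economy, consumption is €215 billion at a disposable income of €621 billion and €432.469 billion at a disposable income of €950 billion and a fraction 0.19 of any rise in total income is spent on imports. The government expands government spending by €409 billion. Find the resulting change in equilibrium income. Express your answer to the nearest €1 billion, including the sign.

MPC = ΔC/ΔYd = (432.469 − 215)/(950 − 621) = 217.469/329 = 0.661.
Expenditure multiplier = 1/(1 − c + m) = 1/(1 − 0.661 + 0.19) = 1/0.529 ≈ 1.89.
ΔY = k × ΔG = (+€409 billion) / 0.529 ≈ +€773 billion.

+€773 billion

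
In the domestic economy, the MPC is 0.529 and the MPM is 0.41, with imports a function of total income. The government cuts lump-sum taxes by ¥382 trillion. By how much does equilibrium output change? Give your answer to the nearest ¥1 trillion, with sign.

+¥229 trillion

A lump-sum tax change of −¥382 trillion shifts disposable income by +¥382 trillion; first-round consumption changes by −c × ΔT = −0.529 × (−¥382 trillion) = +¥202.078 trillion.
Expenditure multiplier = 1/(1 − c + m) = 1/(1 − 0.529 + 0.41) = 1/0.881 ≈ 1.135.
The tax multiplier is −c × k ≈ −0.6, so ΔY = k × (−c·ΔT) = (+¥202.078 trillion) / 0.881 ≈ +¥229 trillion.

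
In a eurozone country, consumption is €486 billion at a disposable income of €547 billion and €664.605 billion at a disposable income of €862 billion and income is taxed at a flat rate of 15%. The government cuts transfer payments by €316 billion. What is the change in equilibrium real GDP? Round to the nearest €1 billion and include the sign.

−€346 billion

MPC = ΔC/ΔYd = (664.605 − 486)/(862 − 547) = 178.605/315 = 0.567.
The transfer change shifts disposable income by −€316 billion, so first-round consumption changes by c·ΔTR = 0.567 × (−€316 billion) = −€179.172 billion.
Expenditure multiplier = 1/(1 − c(1−t)) = 1/(1 − 0.567×0.85) = 1/0.51805 ≈ 1.93.
The transfer multiplier is c × k ≈ 1.094, so ΔY = k × (c·ΔTR) = (−€179.172 billion) / 0.51805 ≈ −€346 billion.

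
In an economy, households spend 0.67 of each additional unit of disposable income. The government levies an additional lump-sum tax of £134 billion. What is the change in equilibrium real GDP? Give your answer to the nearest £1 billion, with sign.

A lump-sum tax change of +£134 billion shifts disposable income by −£134 billion; first-round consumption changes by −c × ΔT = −0.67 × (+£134 billion) = −£89.78 billion.
Expenditure multiplier = 1/(1 − MPC) = 1/(1 − 0.67) = 1/0.33 ≈ 3.03.
The tax multiplier is −c × k ≈ −2.03, so ΔY = k × (−c·ΔT) = (−£89.78 billion) / 0.33 ≈ −£272 billion.

−£272 billion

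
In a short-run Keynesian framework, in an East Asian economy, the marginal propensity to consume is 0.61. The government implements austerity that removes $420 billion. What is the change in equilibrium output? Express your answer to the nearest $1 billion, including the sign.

−$1,077 billion

Expenditure multiplier = 1/(1 − MPC) = 1/(1 − 0.61) = 1/0.39 ≈ 2.564.
ΔY = k × ΔG = (−$420 billion) / 0.39 ≈ −$1,077 billion.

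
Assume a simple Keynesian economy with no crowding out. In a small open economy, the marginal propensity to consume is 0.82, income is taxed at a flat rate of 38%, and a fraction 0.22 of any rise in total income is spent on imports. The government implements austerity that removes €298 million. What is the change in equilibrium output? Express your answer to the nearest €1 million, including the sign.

Government-spending multiplier = 1/(1 − c(1−t) + m) = 1/(1 − 0.82×0.62 + 0.22) = 1/0.7116 ≈ 1.405.
ΔY = k × ΔG = (−€298 million) / 0.7116 ≈ −€419 million.

−€419 million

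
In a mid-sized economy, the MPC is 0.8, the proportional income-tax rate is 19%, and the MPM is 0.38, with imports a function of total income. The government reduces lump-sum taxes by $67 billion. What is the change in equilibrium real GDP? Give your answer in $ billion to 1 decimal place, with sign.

A lump-sum tax change of −$67 billion shifts disposable income by +$67 billion; first-round consumption changes by −c × ΔT = −0.8 × (−$67 billion) = +$53.6 billion.
Expenditure multiplier = 1/(1 − c(1−t) + m) = 1/(1 − 0.8×0.81 + 0.38) = 1/0.732 ≈ 1.366.
The tax multiplier is −c × k ≈ −1.093, so ΔY = k × (−c·ΔT) = (+$53.6 billion) / 0.732 ≈ +$73.2 billion.

+$73.2 billion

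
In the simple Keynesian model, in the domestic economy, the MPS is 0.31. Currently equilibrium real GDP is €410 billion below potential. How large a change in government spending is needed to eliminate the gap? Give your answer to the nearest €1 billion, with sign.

MPC = 1 − MPS = 1 − 0.31 = 0.69.
Spending multiplier = 1/(1 − MPC) = 1/(1 − 0.69) = 1/0.31 ≈ 3.226.
Need ΔY = +€410 billion, so ΔG = ΔY/k = (+€410 billion) × 0.31 ≈ +€127 billion.
The government should increase government spending by €127 billion.

+€127 billion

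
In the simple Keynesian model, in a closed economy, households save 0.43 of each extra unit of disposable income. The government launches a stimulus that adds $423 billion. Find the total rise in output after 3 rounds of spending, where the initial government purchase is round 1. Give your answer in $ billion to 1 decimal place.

$801.5 billion

MPC = 1 − MPS = 1 − 0.43 = 0.57.
Round 1 adds ΔG = $423 billion; each later round is MPC = 0.57 times the previous.
After 3 rounds: 423 + 241.11 + 137.4327 = ΔG·(1 − c^3)/(1 − c) = 423 × (1 − 0.185193)/0.43 ≈ $801.5 billion.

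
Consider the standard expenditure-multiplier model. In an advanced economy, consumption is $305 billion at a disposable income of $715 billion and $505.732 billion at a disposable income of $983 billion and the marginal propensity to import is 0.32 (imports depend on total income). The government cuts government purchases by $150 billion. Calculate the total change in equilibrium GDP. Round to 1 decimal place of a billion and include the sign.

MPC = ΔC/ΔYd = (505.732 − 305)/(983 − 715) = 200.732/268 = 0.749.
Expenditure multiplier = 1/(1 − c + m) = 1/(1 − 0.749 + 0.32) = 1/0.571 ≈ 1.751.
ΔY = k × ΔG = (−$150 billion) / 0.571 ≈ −$262.7 billion.

−$262.7 billion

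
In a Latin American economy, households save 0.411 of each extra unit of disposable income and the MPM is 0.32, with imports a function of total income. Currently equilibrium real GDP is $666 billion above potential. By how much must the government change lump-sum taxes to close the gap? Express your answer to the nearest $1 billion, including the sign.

MPC = 1 − MPS = 1 − 0.411 = 0.589.
Spending multiplier = 1/(1 − c + m) = 1/(1 − 0.589 + 0.32) = 1/0.731 ≈ 1.368.
Tax multiplier = −c·k = −0.589/0.731 ≈ −0.806. Need ΔY = −$666 billion, so ΔT = ΔY/(−c·k) = −(−$666 billion) × 0.731 / 0.589 ≈ +$827 billion.
The government should raise lump-sum taxes by $827 billion.

+$827 billion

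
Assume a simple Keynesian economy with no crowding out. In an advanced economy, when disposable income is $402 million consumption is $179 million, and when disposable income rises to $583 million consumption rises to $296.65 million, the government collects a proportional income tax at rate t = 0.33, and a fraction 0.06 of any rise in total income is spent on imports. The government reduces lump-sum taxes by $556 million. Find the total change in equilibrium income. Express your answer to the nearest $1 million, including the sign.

MPC = ΔC/ΔYd = (296.65 − 179)/(583 − 402) = 117.65/181 = 0.65.
A lump-sum tax change of −$556 million shifts disposable income by +$556 million; first-round consumption changes by −c × ΔT = −0.65 × (−$556 million) = +$361.4 million.
Expenditure multiplier = 1/(1 − c(1−t) + m) = 1/(1 − 0.65×0.67 + 0.06) = 1/0.6245 ≈ 1.601.
The tax multiplier is −c × k ≈ −1.041, so ΔY = k × (−c·ΔT) = (+$361.4 million) / 0.6245 ≈ +$579 million.

+$579 million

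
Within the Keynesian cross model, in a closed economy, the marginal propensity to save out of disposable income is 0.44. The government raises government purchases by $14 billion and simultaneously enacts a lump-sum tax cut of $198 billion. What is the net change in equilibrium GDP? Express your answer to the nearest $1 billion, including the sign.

MPC = 1 − MPS = 1 − 0.44 = 0.56.
Expenditure multiplier = 1/(1 − MPC) = 1/(1 − 0.56) = 1/0.44 ≈ 2.273.
ΔG contributes k·ΔG = (+$14 billion) / 0.44 ≈ +$31.8 billion.
ΔT of −$198 billion changes first-round spending by −c·ΔT = +$110.88 billion, contributing k·(−c·ΔT) = (+$110.88 billion) / 0.44 = +$252 billion.
Net ΔY = k(ΔG − c·ΔT) = (+$124.88 billion) / 0.44 ≈ +$284 billion.

+$284 billion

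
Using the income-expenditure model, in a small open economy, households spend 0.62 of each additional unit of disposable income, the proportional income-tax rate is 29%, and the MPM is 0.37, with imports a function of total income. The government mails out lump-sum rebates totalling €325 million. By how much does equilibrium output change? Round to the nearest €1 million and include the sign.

+€217 million

A lump-sum tax change of −€325 million shifts disposable income by +€325 million; first-round consumption changes by −c × ΔT = −0.62 × (−€325 million) = +€201.5 million.
Expenditure multiplier = 1/(1 − c(1−t) + m) = 1/(1 − 0.62×0.71 + 0.37) = 1/0.9298 ≈ 1.076.
The tax multiplier is −c × k ≈ −0.667, so ΔY = k × (−c·ΔT) = (+€201.5 million) / 0.9298 ≈ +€217 million.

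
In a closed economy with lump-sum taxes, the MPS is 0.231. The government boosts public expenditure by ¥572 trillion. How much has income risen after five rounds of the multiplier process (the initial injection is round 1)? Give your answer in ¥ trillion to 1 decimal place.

¥1,810.3 trillion

MPC = 1 − MPS = 1 − 0.231 = 0.769.
Round 1 adds ΔG = ¥572 trillion; each later round is MPC = 0.769 times the previous.
After 5 rounds: 572 + 439.868 + 338.258492 + 260.120780348 + 200.032880087612 = ΔG·(1 − c^5)/(1 − c) = 572 × (1 − 0.268925323054849)/0.231 ≈ ¥1,810.3 trillion.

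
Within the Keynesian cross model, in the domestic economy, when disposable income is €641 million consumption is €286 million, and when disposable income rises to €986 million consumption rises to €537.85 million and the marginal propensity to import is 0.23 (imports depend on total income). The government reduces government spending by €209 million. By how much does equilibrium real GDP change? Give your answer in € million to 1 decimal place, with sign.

−€418.0 million

MPC = ΔC/ΔYd = (537.85 − 286)/(986 − 641) = 251.85/345 = 0.73.
Spending multiplier = 1/(1 − c + m) = 1/(1 − 0.73 + 0.23) = 1/0.5 = 2.
ΔY = k × ΔG = (−€209 million) / 0.5 = −€418 million.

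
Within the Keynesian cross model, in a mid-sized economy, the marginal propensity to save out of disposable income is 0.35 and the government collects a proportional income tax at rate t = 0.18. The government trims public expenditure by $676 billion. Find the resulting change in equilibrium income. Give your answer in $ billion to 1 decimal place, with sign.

−$1,447.5 billion

MPC = 1 − MPS = 1 − 0.35 = 0.65.
Expenditure multiplier = 1/(1 − c(1−t)) = 1/(1 − 0.65×0.82) = 1/0.467 ≈ 2.141.
ΔY = k × ΔG = (−$676 billion) / 0.467 ≈ −$1,447.5 billion.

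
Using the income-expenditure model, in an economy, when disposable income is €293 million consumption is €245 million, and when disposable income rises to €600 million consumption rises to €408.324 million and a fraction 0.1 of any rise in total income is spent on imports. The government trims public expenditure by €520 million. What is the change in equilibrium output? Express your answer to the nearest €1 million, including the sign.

−€915 million

MPC = ΔC/ΔYd = (408.324 − 245)/(600 − 293) = 163.324/307 = 0.532.
Expenditure multiplier = 1/(1 − c + m) = 1/(1 − 0.532 + 0.1) = 1/0.568 ≈ 1.761.
ΔY = k × ΔG = (−€520 million) / 0.568 ≈ −€915 million.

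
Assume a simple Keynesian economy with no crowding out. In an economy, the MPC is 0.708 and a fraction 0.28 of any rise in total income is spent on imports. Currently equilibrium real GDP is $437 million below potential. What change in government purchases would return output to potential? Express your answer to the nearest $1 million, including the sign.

+$250 million

Spending multiplier = 1/(1 − c + m) = 1/(1 − 0.708 + 0.28) = 1/0.572 ≈ 1.748.
Need ΔY = +$437 million, so ΔG = ΔY/k = (+$437 million) × 0.572 ≈ +$250 million.
The government should increase government purchases by $250 million.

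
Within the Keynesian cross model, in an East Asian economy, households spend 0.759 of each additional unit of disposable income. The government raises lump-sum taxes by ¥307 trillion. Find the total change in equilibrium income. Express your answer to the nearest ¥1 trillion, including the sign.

−¥967 trillion

A lump-sum tax change of +¥307 trillion shifts disposable income by −¥307 trillion; first-round consumption changes by −c × ΔT = −0.759 × (+¥307 trillion) = −¥233.013 trillion.
Expenditure multiplier = 1/(1 − MPC) = 1/(1 − 0.759) = 1/0.241 ≈ 4.149.
The tax multiplier is −c × k ≈ −3.149, so ΔY = k × (−c·ΔT) = (−¥233.013 trillion) / 0.241 ≈ −¥967 trillion.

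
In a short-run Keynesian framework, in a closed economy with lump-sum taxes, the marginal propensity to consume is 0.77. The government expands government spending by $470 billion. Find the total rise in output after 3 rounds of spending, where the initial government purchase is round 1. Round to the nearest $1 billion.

$1,111 billion

Round 1 adds ΔG = $470 billion; each later round is MPC = 0.77 times the previous.
After 3 rounds: 470 + 361.9 + 278.663 = ΔG·(1 − c^3)/(1 − c) = 470 × (1 − 0.456533)/0.23 ≈ $1,111 billion.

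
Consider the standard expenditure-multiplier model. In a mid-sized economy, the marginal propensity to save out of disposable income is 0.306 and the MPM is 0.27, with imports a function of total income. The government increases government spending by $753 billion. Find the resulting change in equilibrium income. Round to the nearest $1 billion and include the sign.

+$1,307 billion

MPC = 1 − MPS = 1 − 0.306 = 0.694.
Spending multiplier = 1/(1 − c + m) = 1/(1 − 0.694 + 0.27) = 1/0.576 ≈ 1.736.
ΔY = k × ΔG = (+$753 billion) / 0.576 ≈ +$1,307 billion.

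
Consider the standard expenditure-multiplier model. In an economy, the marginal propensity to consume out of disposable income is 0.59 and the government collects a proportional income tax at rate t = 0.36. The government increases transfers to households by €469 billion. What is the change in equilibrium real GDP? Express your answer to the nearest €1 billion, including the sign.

+€445 billion

The transfer change shifts disposable income by +€469 billion, so first-round consumption changes by c·ΔTR = 0.59 × (+€469 billion) = +€276.71 billion.
Expenditure multiplier = 1/(1 − c(1−t)) = 1/(1 − 0.59×0.64) = 1/0.6224 ≈ 1.607.
The transfer multiplier is c × k ≈ 0.948, so ΔY = k × (c·ΔTR) = (+€276.71 billion) / 0.6224 ≈ +€445 billion.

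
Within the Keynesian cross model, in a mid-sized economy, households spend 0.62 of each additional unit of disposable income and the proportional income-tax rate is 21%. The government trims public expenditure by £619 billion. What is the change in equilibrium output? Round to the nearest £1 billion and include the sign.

Expenditure multiplier = 1/(1 − c(1−t)) = 1/(1 − 0.62×0.79) = 1/0.5102 ≈ 1.96.
ΔY = k × ΔG = (−£619 billion) / 0.5102 ≈ −£1,213 billion.

−£1,213 billion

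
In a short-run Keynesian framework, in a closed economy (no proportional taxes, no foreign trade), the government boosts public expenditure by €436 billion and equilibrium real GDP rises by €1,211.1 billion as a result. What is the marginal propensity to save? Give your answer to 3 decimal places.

0.360

Implied spending multiplier k = ΔY/ΔG = 1,211.1/436 ≈ 2.7778.
Since k = 1/(1 − MPC), MPC = 1 − 1/k = 1 − ΔG/ΔY = 1 − 436/1,211.1 ≈ 0.640.
MPS = 1 − MPC = 0.360.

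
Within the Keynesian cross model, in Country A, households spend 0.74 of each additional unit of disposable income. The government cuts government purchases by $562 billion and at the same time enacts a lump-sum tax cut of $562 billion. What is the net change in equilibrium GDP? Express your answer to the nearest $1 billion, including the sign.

−$562 billion

Expenditure multiplier = 1/(1 − MPC) = 1/(1 − 0.74) = 1/0.26 ≈ 3.846.
ΔG contributes k·ΔG = (−$562 billion) / 0.26 ≈ −$2,161.5 billion.
ΔT of −$562 billion changes first-round spending by −c·ΔT = +$415.88 billion, contributing k·(−c·ΔT) = (+$415.88 billion) / 0.26 ≈ +$1,599.5 billion.
With ΔG = ΔT and no other leakages, the balanced-budget multiplier is 1, so ΔY = ΔG = −$562 billion.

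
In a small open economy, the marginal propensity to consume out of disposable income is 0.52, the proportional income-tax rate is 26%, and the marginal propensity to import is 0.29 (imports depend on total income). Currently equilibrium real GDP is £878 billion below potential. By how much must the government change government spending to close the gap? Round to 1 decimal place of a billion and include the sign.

Spending multiplier = 1/(1 − c(1−t) + m) = 1/(1 − 0.52×0.74 + 0.29) = 1/0.9052 ≈ 1.105.
Need ΔY = +£878 billion, so ΔG = ΔY/k = (+£878 billion) × 0.9052 ≈ +£794.8 billion.
The government should increase government spending by £794.8 billion.

+£794.8 billion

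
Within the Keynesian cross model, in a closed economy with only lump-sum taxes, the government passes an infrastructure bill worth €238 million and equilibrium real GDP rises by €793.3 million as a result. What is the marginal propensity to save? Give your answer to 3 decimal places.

Implied spending multiplier k = ΔY/ΔG = 793.3/238 ≈ 3.3332.
Since k = 1/(1 − MPC), MPC = 1 − 1/k = 1 − ΔG/ΔY = 1 − 238/793.3 ≈ 0.700.
MPS = 1 − MPC = 0.300.

0.300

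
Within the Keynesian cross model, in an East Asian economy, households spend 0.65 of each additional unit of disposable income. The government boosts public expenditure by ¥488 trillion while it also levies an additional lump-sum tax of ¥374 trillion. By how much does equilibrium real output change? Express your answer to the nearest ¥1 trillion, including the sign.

Expenditure multiplier = 1/(1 − MPC) = 1/(1 − 0.65) = 1/0.35 ≈ 2.857.
ΔG contributes k·ΔG = (+¥488 trillion) / 0.35 ≈ +¥1,394.3 trillion.
ΔT of +¥374 trillion changes first-round spending by −c·ΔT = −¥243.1 trillion, contributing k·(−c·ΔT) = (−¥243.1 trillion) / 0.35 ≈ −¥694.6 trillion.
Net ΔY = k(ΔG − c·ΔT) = (+¥244.9 trillion) / 0.35 ≈ +¥700 trillion.

+¥700 trillion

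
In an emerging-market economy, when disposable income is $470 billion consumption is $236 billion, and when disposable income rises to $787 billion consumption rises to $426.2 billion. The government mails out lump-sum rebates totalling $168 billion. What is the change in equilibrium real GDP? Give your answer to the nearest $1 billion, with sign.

+$252 billion

MPC = ΔC/ΔYd = (426.2 − 236)/(787 − 470) = 190.2/317 = 0.6.
A lump-sum tax change of −$168 billion shifts disposable income by +$168 billion; first-round consumption changes by −c × ΔT = −0.6 × (−$168 billion) = +$100.8 billion.
Expenditure multiplier = 1/(1 − MPC) = 1/(1 − 0.6) = 1/0.4 = 2.5.
The tax multiplier is −c × k = −1.5, so ΔY = k × (−c·ΔT) = (+$100.8 billion) / 0.4 = +$252 billion.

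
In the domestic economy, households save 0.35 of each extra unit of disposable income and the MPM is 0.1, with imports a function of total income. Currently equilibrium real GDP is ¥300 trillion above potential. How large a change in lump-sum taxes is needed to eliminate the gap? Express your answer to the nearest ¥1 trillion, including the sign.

+¥208 trillion

MPC = 1 − MPS = 1 − 0.35 = 0.65.
Spending multiplier = 1/(1 − c + m) = 1/(1 − 0.65 + 0.1) = 1/0.45 ≈ 2.222.
Tax multiplier = −c·k = −0.65/0.45 ≈ −1.444. Need ΔY = −¥300 trillion, so ΔT = ΔY/(−c·k) = −(−¥300 trillion) × 0.45 / 0.65 ≈ +¥208 trillion.
The government should raise lump-sum taxes by ¥208 trillion.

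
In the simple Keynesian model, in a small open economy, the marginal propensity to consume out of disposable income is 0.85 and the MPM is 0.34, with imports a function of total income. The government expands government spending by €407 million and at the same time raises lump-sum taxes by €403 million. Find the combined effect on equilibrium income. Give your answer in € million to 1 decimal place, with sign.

Expenditure multiplier = 1/(1 − c + m) = 1/(1 − 0.85 + 0.34) = 1/0.49 ≈ 2.041.
ΔG contributes k·ΔG = (+€407 million) / 0.49 ≈ +€830.6 million.
ΔT of +€403 million changes first-round spending by −c·ΔT = −€342.55 million, contributing k·(−c·ΔT) = (−€342.55 million) / 0.49 ≈ −€699.1 million.
Net ΔY = k(ΔG − c·ΔT) = (+€64.45 million) / 0.49 ≈ +€131.5 million.

+€131.5 million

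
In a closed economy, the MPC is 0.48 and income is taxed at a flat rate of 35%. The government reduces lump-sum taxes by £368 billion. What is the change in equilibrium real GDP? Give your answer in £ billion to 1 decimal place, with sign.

+£256.7 billion

A lump-sum tax change of −£368 billion shifts disposable income by +£368 billion; first-round consumption changes by −c × ΔT = −0.48 × (−£368 billion) = +£176.64 billion.
Expenditure multiplier = 1/(1 − c(1−t)) = 1/(1 − 0.48×0.65) = 1/0.688 ≈ 1.453.
The tax multiplier is −c × k ≈ −0.698, so ΔY = k × (−c·ΔT) = (+£176.64 billion) / 0.688 ≈ +£256.7 billion.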